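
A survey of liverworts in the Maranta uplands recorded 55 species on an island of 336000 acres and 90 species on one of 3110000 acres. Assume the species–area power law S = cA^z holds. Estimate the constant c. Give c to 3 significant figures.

z = ln(S₂/S₁) / ln(A₂/A₁) = ln(90/55) / ln(3110000/336000) = 0.4925 / 2.2253 = 0.2213
c = S₁ / A₁^z = 55 / 336000^0.2213 = 55 / 16.71 = 3.291

3.29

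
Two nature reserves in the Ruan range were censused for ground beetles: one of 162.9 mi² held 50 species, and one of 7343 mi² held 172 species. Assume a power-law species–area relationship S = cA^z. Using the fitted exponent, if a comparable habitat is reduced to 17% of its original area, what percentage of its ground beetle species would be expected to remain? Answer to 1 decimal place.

56.3%

z = ln(172/50) / ln(7343/162.9) = 1.2355 / 3.8084 = 0.3244
S_new/S_old = (A_new/A_old)^z = 0.17^0.3244 = exp(0.3244 × -1.7720) = 0.5628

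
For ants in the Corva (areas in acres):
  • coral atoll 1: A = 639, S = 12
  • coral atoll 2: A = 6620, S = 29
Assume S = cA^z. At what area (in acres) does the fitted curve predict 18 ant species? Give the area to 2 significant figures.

z = ln(29/12) / ln(6620/639) = 0.8824 / 2.3379 = 0.3774
c = 12 / 639^0.3774 = 12 / 11.45 = 1.048
A = (18/1.048)^(1/0.3774) ⇒ ln A = ln(17.18)/0.3774 = 7.5342
A = e^7.5342 ≈ 1871 acres

1900 acres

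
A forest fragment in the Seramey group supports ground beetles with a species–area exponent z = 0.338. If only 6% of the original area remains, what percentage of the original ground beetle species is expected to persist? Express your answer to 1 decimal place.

S_new/S_old = (A_new/A_old)^z = 0.06^0.338
= exp(0.338 × ln 0.06) = exp(0.338 × -2.8134) = exp(-0.9509) ≈ 0.3864

38.6%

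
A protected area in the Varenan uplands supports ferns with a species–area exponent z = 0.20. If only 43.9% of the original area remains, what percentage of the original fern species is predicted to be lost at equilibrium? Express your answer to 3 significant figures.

15.2%

S_new/S_old = (A_new/A_old)^z = 0.439^0.2
= exp(0.2 × ln 0.439) = exp(0.2 × -0.8233) = exp(-0.1647) ≈ 0.8482
Fraction lost = 1 − 0.8482 = 0.1518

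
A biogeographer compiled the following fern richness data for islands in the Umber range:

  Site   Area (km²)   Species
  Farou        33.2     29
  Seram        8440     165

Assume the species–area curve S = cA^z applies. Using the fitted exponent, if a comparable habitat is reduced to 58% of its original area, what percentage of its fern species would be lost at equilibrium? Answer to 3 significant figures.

15.7%

z = ln(165/29) / ln(8440/33.2) = 1.7386 / 5.5382 = 0.3139
S_new/S_old = (A_new/A_old)^z = 0.58^0.3139 = exp(0.3139 × -0.5447) = 0.8428
Fraction lost = 1 − 0.8428 = 0.1572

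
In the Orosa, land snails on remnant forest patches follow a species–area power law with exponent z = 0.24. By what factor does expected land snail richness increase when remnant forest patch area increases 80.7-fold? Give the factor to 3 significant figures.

2.87

S₂/S₁ = (A₂/A₁)^z = 80.7^0.24
ln(S₂/S₁) = 0.24 × ln 80.7 = 0.24 × 4.3907 = 1.0538
S₂/S₁ = e^1.0538 ≈ 2.868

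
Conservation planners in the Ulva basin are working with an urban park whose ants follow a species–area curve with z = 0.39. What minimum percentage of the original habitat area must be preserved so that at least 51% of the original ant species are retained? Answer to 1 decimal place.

Need (A_new/A_old)^0.39 = 0.51, so A_new/A_old = 0.51^(1/0.39) = 0.51^2.564
ln(A_new/A_old) = ln 0.51 / 0.39 = -0.6733 / 0.39 = -1.7265
A_new/A_old = e^-1.7265 ≈ 0.1779

17.8%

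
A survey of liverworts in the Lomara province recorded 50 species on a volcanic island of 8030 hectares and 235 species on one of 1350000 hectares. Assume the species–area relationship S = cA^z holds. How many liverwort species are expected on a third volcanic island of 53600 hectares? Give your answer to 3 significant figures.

88.7

z = ln(235/50) / ln(1350000/8030) = 1.5476 / 5.1247 = 0.3020
c = 50 / 8030^0.3020 = 50 / 15.11 = 3.31
S₃ = 3.31 × 53600^0.3020 = 3.31 × 26.8 ≈ 88.7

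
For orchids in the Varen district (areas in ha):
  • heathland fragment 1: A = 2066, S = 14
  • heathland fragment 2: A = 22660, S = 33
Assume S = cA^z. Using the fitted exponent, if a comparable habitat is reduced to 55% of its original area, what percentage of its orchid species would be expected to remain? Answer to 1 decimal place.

80.7%

z = ln(33/14) / ln(22660/2066) = 0.8575 / 2.3950 = 0.3580
S_new/S_old = (A_new/A_old)^z = 0.55^0.3580 = exp(0.3580 × -0.5978) = 0.8073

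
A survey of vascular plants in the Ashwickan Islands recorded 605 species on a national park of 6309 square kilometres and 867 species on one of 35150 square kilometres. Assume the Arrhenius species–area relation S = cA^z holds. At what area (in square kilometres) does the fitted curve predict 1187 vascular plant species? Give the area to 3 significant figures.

157000 square kilometres

z = ln(867/605) / ln(35150/6309) = 0.3598 / 1.7176 = 0.2095
c = 605 / 6309^0.2095 = 605 / 6.252 = 96.77
A = (1187/96.77)^(1/0.2095) ⇒ ln A = ln(12.27)/0.2095 = 11.9670
A = e^11.9670 ≈ 157477 square kilometres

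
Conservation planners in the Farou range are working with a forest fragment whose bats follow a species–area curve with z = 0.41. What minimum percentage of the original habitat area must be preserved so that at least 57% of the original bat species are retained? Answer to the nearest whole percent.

Need (A_new/A_old)^0.41 = 0.57, so A_new/A_old = 0.57^(1/0.41) = 0.57^2.439
ln(A_new/A_old) = ln 0.57 / 0.41 = -0.5621 / 0.41 = -1.3710
A_new/A_old = e^-1.3710 ≈ 0.2538

25%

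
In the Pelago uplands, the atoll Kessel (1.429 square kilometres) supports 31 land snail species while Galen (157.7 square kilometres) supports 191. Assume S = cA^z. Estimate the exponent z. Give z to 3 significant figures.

Taking logs: ln S = ln c + z ln A, so z = (ln S₂ − ln S₁)/(ln A₂ − ln A₁).
z = ln(191/31) / ln(157.7/1.429) = ln(6.161) / ln(110.4) = 1.8183 / 4.7037 = 0.3866

0.387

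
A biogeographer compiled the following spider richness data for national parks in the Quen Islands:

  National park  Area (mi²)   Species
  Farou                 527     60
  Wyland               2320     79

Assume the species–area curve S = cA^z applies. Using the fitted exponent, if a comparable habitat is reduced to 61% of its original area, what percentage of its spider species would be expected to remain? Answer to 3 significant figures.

z = ln(79/60) / ln(2320/527) = 0.2751 / 1.4821 = 0.1856
S_new/S_old = (A_new/A_old)^z = 0.61^0.1856 = exp(0.1856 × -0.4943) = 0.9123

91.2%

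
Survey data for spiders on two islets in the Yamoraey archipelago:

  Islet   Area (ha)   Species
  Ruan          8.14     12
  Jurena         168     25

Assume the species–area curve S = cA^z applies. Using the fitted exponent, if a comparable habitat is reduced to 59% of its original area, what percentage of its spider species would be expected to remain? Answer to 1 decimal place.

z = ln(25/12) / ln(168/8.14) = 0.7340 / 3.0272 = 0.2425
S_new/S_old = (A_new/A_old)^z = 0.59^0.2425 = exp(0.2425 × -0.5276) = 0.8799

88.0%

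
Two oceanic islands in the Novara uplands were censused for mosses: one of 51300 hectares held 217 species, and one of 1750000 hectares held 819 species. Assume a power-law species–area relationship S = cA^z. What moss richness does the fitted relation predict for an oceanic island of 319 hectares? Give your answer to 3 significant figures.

32.1

z = ln(819/217) / ln(1750000/51300) = 1.3282 / 3.5297 = 0.3763
c = 217 / 51300^0.3763 = 217 / 59.21 = 3.665
S₃ = 3.665 × 319^0.3763 = 3.665 × 8.753 ≈ 32.08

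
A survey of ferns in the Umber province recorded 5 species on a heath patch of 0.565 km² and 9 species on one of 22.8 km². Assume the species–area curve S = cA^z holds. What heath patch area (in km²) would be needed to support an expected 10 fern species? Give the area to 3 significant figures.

44.2 km²

z = ln(9/5) / ln(22.8/0.565) = 0.5878 / 3.6977 = 0.1590
c = 5 / 0.565^0.1590 = 5 / 0.9132 = 5.475
A = (10/5.475)^(1/0.1590) ⇒ ln A = ln(1.826)/0.1590 = 3.7896
A = e^3.7896 ≈ 44.24 km²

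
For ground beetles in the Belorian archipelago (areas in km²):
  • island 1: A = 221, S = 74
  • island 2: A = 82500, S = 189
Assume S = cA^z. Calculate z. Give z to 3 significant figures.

Taking logs: ln S = ln c + z ln A, so z = (ln S₂ − ln S₁)/(ln A₂ − ln A₁).
z = ln(189/74) / ln(82500/221) = ln(2.554) / ln(373.3) = 0.9377 / 5.9224 = 0.1583

0.158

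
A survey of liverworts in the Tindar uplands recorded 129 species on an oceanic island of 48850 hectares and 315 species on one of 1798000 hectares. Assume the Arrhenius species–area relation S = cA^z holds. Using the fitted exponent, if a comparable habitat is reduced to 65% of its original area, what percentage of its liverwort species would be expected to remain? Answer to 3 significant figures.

89.9%

z = ln(315/129) / ln(1798000/48850) = 0.8928 / 3.6057 = 0.2476
S_new/S_old = (A_new/A_old)^z = 0.65^0.2476 = exp(0.2476 × -0.4308) = 0.8988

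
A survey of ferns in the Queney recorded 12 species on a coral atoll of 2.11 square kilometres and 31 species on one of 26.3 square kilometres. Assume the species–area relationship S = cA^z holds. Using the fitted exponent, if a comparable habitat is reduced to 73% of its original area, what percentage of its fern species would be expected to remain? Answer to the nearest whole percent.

z = ln(31/12) / ln(26.3/2.11) = 0.9491 / 2.5229 = 0.3762
S_new/S_old = (A_new/A_old)^z = 0.73^0.3762 = exp(0.3762 × -0.3147) = 0.8883

89%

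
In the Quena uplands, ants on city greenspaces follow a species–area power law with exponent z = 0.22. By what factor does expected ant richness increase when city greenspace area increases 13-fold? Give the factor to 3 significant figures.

1.76

S₂/S₁ = (A₂/A₁)^z = 13^0.22
ln(S₂/S₁) = 0.22 × ln 13 = 0.22 × 2.5649 = 0.5643
S₂/S₁ = e^0.5643 ≈ 1.758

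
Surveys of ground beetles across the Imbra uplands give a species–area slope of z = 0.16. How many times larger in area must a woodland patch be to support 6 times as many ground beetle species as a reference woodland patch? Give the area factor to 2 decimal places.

73020.59

(A₂/A₁)^0.16 = 6, so A₂/A₁ = 6^(1/0.16) = 6^6.25
ln(A₂/A₁) = ln 6 / 0.16 = 1.7918 / 0.16 = 11.1985
A₂/A₁ = e^11.1985 ≈ 73021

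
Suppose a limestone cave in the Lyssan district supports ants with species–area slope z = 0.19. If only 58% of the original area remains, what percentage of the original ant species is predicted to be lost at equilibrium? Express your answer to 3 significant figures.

9.83%

S_new/S_old = (A_new/A_old)^z = 0.58^0.19
= exp(0.19 × ln 0.58) = exp(0.19 × -0.5447) = exp(-0.1035) ≈ 0.9017
Fraction lost = 1 − 0.9017 = 0.09832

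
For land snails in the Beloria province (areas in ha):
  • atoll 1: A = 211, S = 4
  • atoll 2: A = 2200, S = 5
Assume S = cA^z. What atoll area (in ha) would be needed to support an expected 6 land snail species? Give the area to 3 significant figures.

14900 ha

z = ln(5/4) / ln(2200/211) = 0.2231 / 2.3444 = 0.0952
c = 4 / 211^0.0952 = 4 / 1.664 = 2.403
A = (6/2.403)^(1/0.0952) ⇒ ln A = ln(2.496)/0.0952 = 9.6117
A = e^9.6117 ≈ 14938 ha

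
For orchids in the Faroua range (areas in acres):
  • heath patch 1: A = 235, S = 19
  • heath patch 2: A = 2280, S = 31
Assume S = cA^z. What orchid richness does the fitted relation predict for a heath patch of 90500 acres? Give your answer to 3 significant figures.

68.5

z = ln(31/19) / ln(2280/235) = 0.4895 / 2.2723 = 0.2154
c = 19 / 235^0.2154 = 19 / 3.242 = 5.861
S₃ = 5.861 × 90500^0.2154 = 5.861 × 11.69 ≈ 68.51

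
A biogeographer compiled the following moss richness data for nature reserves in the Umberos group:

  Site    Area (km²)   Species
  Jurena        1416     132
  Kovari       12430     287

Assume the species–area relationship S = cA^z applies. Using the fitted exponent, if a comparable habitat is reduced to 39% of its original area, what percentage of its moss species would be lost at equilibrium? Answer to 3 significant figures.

28.6%

z = ln(287/132) / ln(12430/1416) = 0.7767 / 2.1723 = 0.3575
S_new/S_old = (A_new/A_old)^z = 0.39^0.3575 = exp(0.3575 × -0.9416) = 0.7141
Fraction lost = 1 − 0.7141 = 0.2859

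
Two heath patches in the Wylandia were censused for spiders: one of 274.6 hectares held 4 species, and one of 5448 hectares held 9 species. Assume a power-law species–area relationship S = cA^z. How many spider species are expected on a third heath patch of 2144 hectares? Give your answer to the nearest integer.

z = ln(9/4) / ln(5448/274.6) = 0.8109 / 2.9877 = 0.2714
c = 4 / 274.6^0.2714 = 4 / 4.591 = 0.8712
S₃ = 0.8712 × 2144^0.2714 = 0.8712 × 8.02 ≈ 6.987

7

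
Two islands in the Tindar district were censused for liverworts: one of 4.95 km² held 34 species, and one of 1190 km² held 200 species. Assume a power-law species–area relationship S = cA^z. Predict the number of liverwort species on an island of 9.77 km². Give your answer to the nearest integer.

z = ln(200/34) / ln(1190/4.95) = 1.7720 / 5.4823 = 0.3232
c = 34 / 4.95^0.3232 = 34 / 1.677 = 20.28
S₃ = 20.28 × 9.77^0.3232 = 20.28 × 2.089 ≈ 42.36

42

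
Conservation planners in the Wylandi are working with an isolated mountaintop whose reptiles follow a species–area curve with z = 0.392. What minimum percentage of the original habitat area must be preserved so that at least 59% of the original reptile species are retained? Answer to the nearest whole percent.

26%

Need (A_new/A_old)^0.392 = 0.59, so A_new/A_old = 0.59^(1/0.392) = 0.59^2.551
ln(A_new/A_old) = ln 0.59 / 0.392 = -0.5276 / 0.392 = -1.3460
A_new/A_old = e^-1.3460 ≈ 0.2603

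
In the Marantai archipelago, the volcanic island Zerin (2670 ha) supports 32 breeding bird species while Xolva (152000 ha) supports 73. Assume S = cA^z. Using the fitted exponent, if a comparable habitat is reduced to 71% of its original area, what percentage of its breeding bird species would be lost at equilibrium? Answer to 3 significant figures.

z = ln(73/32) / ln(152000/2670) = 0.8247 / 4.0418 = 0.2040
S_new/S_old = (A_new/A_old)^z = 0.71^0.2040 = exp(0.2040 × -0.3425) = 0.9325
Fraction lost = 1 − 0.9325 = 0.0675

6.75%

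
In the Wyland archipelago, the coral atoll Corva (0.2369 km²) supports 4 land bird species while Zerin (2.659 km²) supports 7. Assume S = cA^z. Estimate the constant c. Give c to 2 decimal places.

z = ln(S₂/S₁) / ln(A₂/A₁) = ln(7/4) / ln(2.659/0.2369) = 0.5596 / 2.4181 = 0.2314
c = S₁ / A₁^z = 4 / 0.2369^0.2314 = 4 / 0.7166 = 5.582

5.58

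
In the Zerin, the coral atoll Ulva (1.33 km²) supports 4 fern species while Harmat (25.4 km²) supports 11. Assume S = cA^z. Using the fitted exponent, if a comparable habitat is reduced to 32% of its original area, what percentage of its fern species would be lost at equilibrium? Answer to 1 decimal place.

z = ln(11/4) / ln(25.4/1.33) = 1.0116 / 2.9496 = 0.3430
S_new/S_old = (A_new/A_old)^z = 0.32^0.3430 = exp(0.3430 × -1.1394) = 0.6765
Fraction lost = 1 − 0.6765 = 0.3235

32.3%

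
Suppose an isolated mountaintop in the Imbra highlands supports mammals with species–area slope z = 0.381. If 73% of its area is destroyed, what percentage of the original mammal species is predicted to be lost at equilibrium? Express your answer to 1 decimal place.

S_new/S_old = (A_new/A_old)^z = 0.27^0.381
= exp(0.381 × ln 0.27) = exp(0.381 × -1.3093) = exp(-0.4989) ≈ 0.6072
Fraction lost = 1 − 0.6072 = 0.3928

39.3%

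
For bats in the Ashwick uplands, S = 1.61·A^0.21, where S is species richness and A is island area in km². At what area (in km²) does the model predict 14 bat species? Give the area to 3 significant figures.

29700 km²

14 = 1.61 × A^0.21  ⇒  A^0.21 = 14/1.61 = 8.696
ln A = ln(8.696) / 0.21 = 2.1628 / 0.21 = 10.2992
A = e^10.2992 ≈ 29708 km²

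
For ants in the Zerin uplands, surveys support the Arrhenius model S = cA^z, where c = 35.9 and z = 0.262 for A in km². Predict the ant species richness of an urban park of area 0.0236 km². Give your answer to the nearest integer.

S = 35.9 × 0.0236^0.262 = 35.9 × 0.3747 ≈ 13.45

13 species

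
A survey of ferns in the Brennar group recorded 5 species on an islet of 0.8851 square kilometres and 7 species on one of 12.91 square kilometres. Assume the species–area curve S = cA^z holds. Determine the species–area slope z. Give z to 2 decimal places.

Taking logs: ln S = ln c + z ln A, so z = (ln S₂ − ln S₁)/(ln A₂ − ln A₁).
z = ln(7/5) / ln(12.91/0.8851) = ln(1.4) / ln(14.59) = 0.3365 / 2.6801 = 0.1255

0.13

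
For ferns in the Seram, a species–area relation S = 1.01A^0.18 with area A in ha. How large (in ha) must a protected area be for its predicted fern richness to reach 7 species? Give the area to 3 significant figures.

46900 ha

7 = 1.01 × A^0.18  ⇒  A^0.18 = 7/1.01 = 6.931
ln A = ln(6.931) / 0.18 = 1.9360 / 0.18 = 10.7553
A = e^10.7553 ≈ 46879 ha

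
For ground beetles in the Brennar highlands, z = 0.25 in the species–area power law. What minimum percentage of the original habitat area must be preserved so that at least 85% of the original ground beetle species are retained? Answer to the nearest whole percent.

Need (A_new/A_old)^0.25 = 0.85, so A_new/A_old = 0.85^(1/0.25) = 0.85^4
ln(A_new/A_old) = ln 0.85 / 0.25 = -0.1625 / 0.25 = -0.6501
A_new/A_old = e^-0.6501 ≈ 0.522

52%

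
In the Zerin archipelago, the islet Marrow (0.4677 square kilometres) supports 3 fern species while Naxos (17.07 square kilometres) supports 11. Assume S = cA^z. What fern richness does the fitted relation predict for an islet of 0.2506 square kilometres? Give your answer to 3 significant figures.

2.39

z = ln(11/3) / ln(17.07/0.4677) = 1.2993 / 3.5973 = 0.3612
c = 3 / 0.4677^0.3612 = 3 / 0.76 = 3.948
S₃ = 3.948 × 0.2506^0.3612 = 3.948 × 0.6066 ≈ 2.395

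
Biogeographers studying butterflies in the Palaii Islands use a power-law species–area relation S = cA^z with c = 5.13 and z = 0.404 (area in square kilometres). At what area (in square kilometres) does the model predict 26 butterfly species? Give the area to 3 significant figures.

55.6 square kilometres

26 = 5.13 × A^0.404  ⇒  A^0.404 = 26/5.13 = 5.068
ln A = ln(5.068) / 0.404 = 1.6230 / 0.404 = 4.0173
A = e^4.0173 ≈ 55.55 square kilometres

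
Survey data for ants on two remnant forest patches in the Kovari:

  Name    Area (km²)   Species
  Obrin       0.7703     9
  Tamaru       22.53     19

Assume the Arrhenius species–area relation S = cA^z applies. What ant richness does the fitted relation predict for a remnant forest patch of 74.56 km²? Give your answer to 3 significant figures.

24.8

z = ln(19/9) / ln(22.53/0.7703) = 0.7472 / 3.3758 = 0.2213
c = 9 / 0.7703^0.2213 = 9 / 0.9439 = 9.535
S₃ = 9.535 × 74.56^0.2213 = 9.535 × 2.597 ≈ 24.76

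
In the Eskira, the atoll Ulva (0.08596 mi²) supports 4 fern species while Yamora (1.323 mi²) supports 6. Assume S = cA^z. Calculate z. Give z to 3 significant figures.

Taking logs: ln S = ln c + z ln A, so z = (ln S₂ − ln S₁)/(ln A₂ − ln A₁).
z = ln(6/4) / ln(1.323/0.08596) = ln(1.5) / ln(15.39) = 0.4055 / 2.7338 = 0.1483

0.148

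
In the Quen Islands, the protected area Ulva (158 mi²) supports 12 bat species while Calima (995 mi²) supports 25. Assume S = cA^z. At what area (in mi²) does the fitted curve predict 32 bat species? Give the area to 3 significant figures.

1850 mi²

z = ln(25/12) / ln(995/158) = 0.7340 / 1.8401 = 0.3989
c = 12 / 158^0.3989 = 12 / 7.533 = 1.593
A = (32/1.593)^(1/0.3989) ⇒ ln A = ln(20.09)/0.3989 = 7.5217
A = e^7.5217 ≈ 1848 mi²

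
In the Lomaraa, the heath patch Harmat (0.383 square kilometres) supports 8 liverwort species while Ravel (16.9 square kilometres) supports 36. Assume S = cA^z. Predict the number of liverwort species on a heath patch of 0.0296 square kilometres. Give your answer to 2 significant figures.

2.9

z = ln(36/8) / ln(16.9/0.383) = 1.5041 / 3.7870 = 0.3972
c = 8 / 0.383^0.3972 = 8 / 0.6831 = 11.71
S₃ = 11.71 × 0.0296^0.3972 = 11.71 × 0.2471 ≈ 2.894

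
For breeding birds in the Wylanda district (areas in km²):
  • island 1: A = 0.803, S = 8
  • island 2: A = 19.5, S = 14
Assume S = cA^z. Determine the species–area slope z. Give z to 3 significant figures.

Taking logs: ln S = ln c + z ln A, so z = (ln S₂ − ln S₁)/(ln A₂ − ln A₁).
z = ln(14/8) / ln(19.5/0.803) = ln(1.75) / ln(24.28) = 0.5596 / 3.1898 = 0.1754

0.175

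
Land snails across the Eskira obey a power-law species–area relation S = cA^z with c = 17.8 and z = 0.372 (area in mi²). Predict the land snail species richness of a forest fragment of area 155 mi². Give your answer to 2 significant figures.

120

S = 17.8 × 155^0.372 = 17.8 × 6.528 ≈ 116.2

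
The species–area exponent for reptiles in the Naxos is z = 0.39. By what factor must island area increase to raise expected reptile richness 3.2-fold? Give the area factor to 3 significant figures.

(A₂/A₁)^0.39 = 3.2, so A₂/A₁ = 3.2^(1/0.39) = 3.2^2.564
ln(A₂/A₁) = ln 3.2 / 0.39 = 1.1632 / 0.39 = 2.9824
A₂/A₁ = e^2.9824 ≈ 19.74

19.7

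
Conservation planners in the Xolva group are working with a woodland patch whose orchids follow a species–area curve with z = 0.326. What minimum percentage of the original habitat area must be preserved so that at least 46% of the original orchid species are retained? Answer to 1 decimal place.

9.2%

Need (A_new/A_old)^0.326 = 0.46, so A_new/A_old = 0.46^(1/0.326) = 0.46^3.067
ln(A_new/A_old) = ln 0.46 / 0.326 = -0.7765 / 0.326 = -2.3820
A_new/A_old = e^-2.3820 ≈ 0.09237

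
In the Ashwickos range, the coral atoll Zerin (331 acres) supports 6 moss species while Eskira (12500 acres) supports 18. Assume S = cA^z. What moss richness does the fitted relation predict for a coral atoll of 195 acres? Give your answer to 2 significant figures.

5.1

z = ln(18/6) / ln(12500/331) = 1.0986 / 3.6314 = 0.3025
c = 6 / 331^0.3025 = 6 / 5.785 = 1.037
S₃ = 1.037 × 195^0.3025 = 1.037 × 4.93 ≈ 5.112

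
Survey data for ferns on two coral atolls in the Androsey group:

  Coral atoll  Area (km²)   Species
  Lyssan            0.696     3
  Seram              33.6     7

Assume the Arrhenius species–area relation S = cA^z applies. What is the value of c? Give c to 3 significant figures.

3.25

z = ln(S₂/S₁) / ln(A₂/A₁) = ln(7/3) / ln(33.6/0.696) = 0.8473 / 3.8769 = 0.2185
c = S₁ / A₁^z = 3 / 0.696^0.2185 = 3 / 0.9239 = 3.247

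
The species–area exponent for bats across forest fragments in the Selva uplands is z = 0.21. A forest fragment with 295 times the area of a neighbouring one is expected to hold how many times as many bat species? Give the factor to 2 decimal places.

S₂/S₁ = (A₂/A₁)^z = 295^0.21
ln(S₂/S₁) = 0.21 × ln 295 = 0.21 × 5.6870 = 1.1943
S₂/S₁ = e^1.1943 ≈ 3.301

3.30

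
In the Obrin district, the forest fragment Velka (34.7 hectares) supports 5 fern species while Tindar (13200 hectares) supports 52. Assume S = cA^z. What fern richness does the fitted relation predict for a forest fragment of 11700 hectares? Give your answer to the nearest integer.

50

z = ln(52/5) / ln(13200/34.7) = 2.3418 / 5.9412 = 0.3942
c = 5 / 34.7^0.3942 = 5 / 4.047 = 1.235
S₃ = 1.235 × 11700^0.3942 = 1.235 × 40.13 ≈ 49.59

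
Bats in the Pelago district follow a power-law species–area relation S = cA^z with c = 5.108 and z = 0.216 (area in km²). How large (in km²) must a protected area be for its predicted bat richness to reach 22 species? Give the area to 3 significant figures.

22 = 5.108 × A^0.216  ⇒  A^0.216 = 22/5.108 = 4.307
ln A = ln(4.307) / 0.216 = 1.4602 / 0.216 = 6.7603
A = e^6.7603 ≈ 862.9 km²

863 km²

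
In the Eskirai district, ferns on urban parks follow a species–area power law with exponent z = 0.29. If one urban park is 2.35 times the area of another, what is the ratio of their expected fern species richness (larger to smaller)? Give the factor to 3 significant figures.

S₂/S₁ = (A₂/A₁)^z = 2.35^0.29
ln(S₂/S₁) = 0.29 × ln 2.35 = 0.29 × 0.8544 = 0.2478
S₂/S₁ = e^0.2478 ≈ 1.281

1.28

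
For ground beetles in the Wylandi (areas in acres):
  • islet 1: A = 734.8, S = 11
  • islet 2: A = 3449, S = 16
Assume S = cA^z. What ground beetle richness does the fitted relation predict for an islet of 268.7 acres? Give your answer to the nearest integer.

z = ln(16/11) / ln(3449/734.8) = 0.3747 / 1.5462 = 0.2423
c = 11 / 734.8^0.2423 = 11 / 4.949 = 2.223
S₃ = 2.223 × 268.7^0.2423 = 2.223 × 3.879 ≈ 8.62

9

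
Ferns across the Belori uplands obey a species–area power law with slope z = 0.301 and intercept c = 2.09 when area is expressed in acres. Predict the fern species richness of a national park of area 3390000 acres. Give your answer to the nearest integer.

193

S = 2.09 × 3390000^0.301
ln S = ln 2.09 + 0.301 × ln 3390000 = 0.7372 + 0.301 × 15.0363 = 5.2631
S = e^5.2631 ≈ 193.1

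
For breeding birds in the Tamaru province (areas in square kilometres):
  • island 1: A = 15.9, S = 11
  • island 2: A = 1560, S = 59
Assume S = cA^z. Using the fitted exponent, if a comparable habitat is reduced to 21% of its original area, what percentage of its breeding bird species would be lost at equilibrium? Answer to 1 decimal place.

43.5%

z = ln(59/11) / ln(1560/15.9) = 1.6796 / 4.5861 = 0.3662
S_new/S_old = (A_new/A_old)^z = 0.21^0.3662 = exp(0.3662 × -1.5606) = 0.5646
Fraction lost = 1 − 0.5646 = 0.4354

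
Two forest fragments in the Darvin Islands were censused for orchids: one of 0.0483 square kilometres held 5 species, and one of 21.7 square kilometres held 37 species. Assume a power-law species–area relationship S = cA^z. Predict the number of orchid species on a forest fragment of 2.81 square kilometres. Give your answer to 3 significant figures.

18.9

z = ln(37/5) / ln(21.7/0.0483) = 2.0015 / 6.1076 = 0.3277
c = 5 / 0.0483^0.3277 = 5 / 0.3704 = 13.5
S₃ = 13.5 × 2.81^0.3277 = 13.5 × 1.403 ≈ 18.94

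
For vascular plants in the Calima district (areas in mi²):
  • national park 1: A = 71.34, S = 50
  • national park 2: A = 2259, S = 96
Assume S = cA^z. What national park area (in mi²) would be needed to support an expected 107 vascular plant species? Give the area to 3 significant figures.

4010 mi²

z = ln(96/50) / ln(2259/71.34) = 0.6523 / 3.4552 = 0.1888
c = 50 / 71.34^0.1888 = 50 / 2.238 = 22.34
A = (107/22.34)^(1/0.1888) ⇒ ln A = ln(4.79)/0.1888 = 8.2973
A = e^8.2973 ≈ 4013 mi²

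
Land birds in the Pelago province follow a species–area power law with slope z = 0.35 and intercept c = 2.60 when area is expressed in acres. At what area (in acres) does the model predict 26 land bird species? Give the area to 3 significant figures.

720 acres

26 = 2.6 × A^0.35  ⇒  A^0.35 = 26/2.6 = 10
ln A = ln(10) / 0.35 = 2.3026 / 0.35 = 6.5788
A = e^6.5788 ≈ 719.7 acres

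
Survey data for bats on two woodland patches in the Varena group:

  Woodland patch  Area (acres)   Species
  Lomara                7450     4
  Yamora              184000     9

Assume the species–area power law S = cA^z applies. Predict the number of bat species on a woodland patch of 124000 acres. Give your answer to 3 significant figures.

z = ln(9/4) / ln(184000/7450) = 0.8109 / 3.2067 = 0.2529
c = 4 / 7450^0.2529 = 4 / 9.533 = 0.4196
S₃ = 0.4196 × 124000^0.2529 = 0.4196 × 19.41 ≈ 8.145

8.15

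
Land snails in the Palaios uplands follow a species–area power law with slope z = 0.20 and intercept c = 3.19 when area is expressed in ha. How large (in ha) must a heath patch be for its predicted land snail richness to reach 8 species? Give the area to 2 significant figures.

99 ha

8 = 3.19 × A^0.2  ⇒  A^0.2 = 8/3.19 = 2.508
ln A = ln(2.508) / 0.2 = 0.9194 / 0.2 = 4.5971
A = e^4.5971 ≈ 99.2 ha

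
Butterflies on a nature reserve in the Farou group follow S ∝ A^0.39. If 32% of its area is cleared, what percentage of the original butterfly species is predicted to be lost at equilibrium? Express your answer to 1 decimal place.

S_new/S_old = (A_new/A_old)^z = 0.68^0.39
= exp(0.39 × ln 0.68) = exp(0.39 × -0.3857) = exp(-0.1504) ≈ 0.8604
Fraction lost = 1 − 0.8604 = 0.1396

14.0%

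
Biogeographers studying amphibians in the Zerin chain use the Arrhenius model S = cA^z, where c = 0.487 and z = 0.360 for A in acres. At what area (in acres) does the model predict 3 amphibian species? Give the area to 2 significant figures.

160 acres

3 = 0.487 × A^0.36  ⇒  A^0.36 = 3/0.487 = 6.16
ln A = ln(6.16) / 0.36 = 1.8181 / 0.36 = 5.0503
A = e^5.0503 ≈ 156.1 acres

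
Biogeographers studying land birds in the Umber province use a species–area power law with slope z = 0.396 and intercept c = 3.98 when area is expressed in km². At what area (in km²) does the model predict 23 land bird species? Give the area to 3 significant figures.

83.9 km²

23 = 3.98 × A^0.396  ⇒  A^0.396 = 23/3.98 = 5.779
ln A = ln(5.779) / 0.396 = 1.7542 / 0.396 = 4.4298
A = e^4.4298 ≈ 83.92 km²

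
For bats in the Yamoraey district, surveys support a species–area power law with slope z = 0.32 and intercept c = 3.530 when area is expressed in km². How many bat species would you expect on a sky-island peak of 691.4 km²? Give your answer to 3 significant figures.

28.6

S = 3.53 × 691.4^0.32
ln S = ln 3.53 + 0.32 × ln 691.4 = 1.2613 + 0.32 × 6.5387 = 3.3537
S = e^3.3537 ≈ 28.61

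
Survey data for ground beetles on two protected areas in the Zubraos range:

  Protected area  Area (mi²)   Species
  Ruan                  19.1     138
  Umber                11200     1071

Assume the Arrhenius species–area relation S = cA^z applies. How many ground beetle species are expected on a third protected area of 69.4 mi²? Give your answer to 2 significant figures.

210

z = ln(1071/138) / ln(11200/19.1) = 2.0491 / 6.3740 = 0.3215
c = 138 / 19.1^0.3215 = 138 / 2.581 = 53.46
S₃ = 53.46 × 69.4^0.3215 = 53.46 × 3.908 ≈ 208.9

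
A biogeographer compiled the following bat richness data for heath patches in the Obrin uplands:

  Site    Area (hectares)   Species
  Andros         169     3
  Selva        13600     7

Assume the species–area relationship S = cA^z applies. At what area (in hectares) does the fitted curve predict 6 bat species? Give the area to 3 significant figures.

6120 hectares

z = ln(7/3) / ln(13600/169) = 0.8473 / 4.3879 = 0.1931
c = 3 / 169^0.1931 = 3 / 2.693 = 1.114
A = (6/1.114)^(1/0.1931) ⇒ ln A = ln(5.386)/0.1931 = 8.7195
A = e^8.7195 ≈ 6121 hectares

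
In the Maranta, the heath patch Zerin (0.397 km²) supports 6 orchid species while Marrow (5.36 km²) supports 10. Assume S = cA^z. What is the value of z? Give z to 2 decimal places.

Taking logs: ln S = ln c + z ln A, so z = (ln S₂ − ln S₁)/(ln A₂ − ln A₁).
z = ln(10/6) / ln(5.36/0.397) = ln(1.667) / ln(13.5) = 0.5108 / 2.6028 = 0.1963

0.20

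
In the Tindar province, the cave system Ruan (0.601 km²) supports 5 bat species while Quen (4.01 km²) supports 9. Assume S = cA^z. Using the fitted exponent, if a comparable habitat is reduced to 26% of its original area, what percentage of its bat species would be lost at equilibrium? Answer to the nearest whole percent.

34%

z = ln(9/5) / ln(4.01/0.601) = 0.5878 / 1.8980 = 0.3097
S_new/S_old = (A_new/A_old)^z = 0.26^0.3097 = exp(0.3097 × -1.3471) = 0.6589
Fraction lost = 1 − 0.6589 = 0.3411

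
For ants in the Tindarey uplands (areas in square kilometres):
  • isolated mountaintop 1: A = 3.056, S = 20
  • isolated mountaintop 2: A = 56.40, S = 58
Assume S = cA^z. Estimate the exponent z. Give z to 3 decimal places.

Taking logs: ln S = ln c + z ln A, so z = (ln S₂ − ln S₁)/(ln A₂ − ln A₁).
z = ln(58/20) / ln(56.4/3.056) = ln(2.9) / ln(18.46) = 1.0647 / 2.9154 = 0.3652

0.365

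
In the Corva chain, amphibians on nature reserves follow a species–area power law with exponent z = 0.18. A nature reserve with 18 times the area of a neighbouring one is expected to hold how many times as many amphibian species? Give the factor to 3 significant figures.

S₂/S₁ = (A₂/A₁)^z = 18^0.18
ln(S₂/S₁) = 0.18 × ln 18 = 0.18 × 2.8904 = 0.5203
S₂/S₁ = e^0.5203 ≈ 1.682

1.68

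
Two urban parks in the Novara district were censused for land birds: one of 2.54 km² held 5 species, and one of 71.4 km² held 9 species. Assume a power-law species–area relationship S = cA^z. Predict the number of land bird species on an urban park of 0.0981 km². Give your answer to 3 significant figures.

z = ln(9/5) / ln(71.4/2.54) = 0.5878 / 3.3361 = 0.1762
c = 5 / 2.54^0.1762 = 5 / 1.178 = 4.243
S₃ = 4.243 × 0.0981^0.1762 = 4.243 × 0.6643 ≈ 2.818

2.82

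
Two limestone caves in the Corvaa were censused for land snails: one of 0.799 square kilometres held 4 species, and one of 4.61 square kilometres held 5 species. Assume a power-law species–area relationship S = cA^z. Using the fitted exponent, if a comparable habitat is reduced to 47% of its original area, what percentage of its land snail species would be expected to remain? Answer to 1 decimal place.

90.8%

z = ln(5/4) / ln(4.61/0.799) = 0.2231 / 1.7526 = 0.1273
S_new/S_old = (A_new/A_old)^z = 0.47^0.1273 = exp(0.1273 × -0.7550) = 0.9083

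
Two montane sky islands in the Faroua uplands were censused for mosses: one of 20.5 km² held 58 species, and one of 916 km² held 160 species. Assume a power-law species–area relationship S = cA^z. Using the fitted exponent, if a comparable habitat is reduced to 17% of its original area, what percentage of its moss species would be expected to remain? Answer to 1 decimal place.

z = ln(160/58) / ln(916/20.5) = 1.0147 / 3.7996 = 0.2671
S_new/S_old = (A_new/A_old)^z = 0.17^0.2671 = exp(0.2671 × -1.7720) = 0.623

62.3%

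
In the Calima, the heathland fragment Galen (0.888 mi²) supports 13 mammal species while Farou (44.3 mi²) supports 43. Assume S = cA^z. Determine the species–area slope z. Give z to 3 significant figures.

0.306

Taking logs: ln S = ln c + z ln A, so z = (ln S₂ − ln S₁)/(ln A₂ − ln A₁).
z = ln(43/13) / ln(44.3/0.888) = ln(3.308) / ln(49.89) = 1.1963 / 3.9098 = 0.3060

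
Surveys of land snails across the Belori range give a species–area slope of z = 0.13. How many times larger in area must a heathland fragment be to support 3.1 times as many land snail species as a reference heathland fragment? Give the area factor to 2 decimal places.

(A₂/A₁)^0.13 = 3.1, so A₂/A₁ = 3.1^(1/0.13) = 3.1^7.692
ln(A₂/A₁) = ln 3.1 / 0.13 = 1.1314 / 0.13 = 8.7031
A₂/A₁ = e^8.7031 ≈ 6022

6021.51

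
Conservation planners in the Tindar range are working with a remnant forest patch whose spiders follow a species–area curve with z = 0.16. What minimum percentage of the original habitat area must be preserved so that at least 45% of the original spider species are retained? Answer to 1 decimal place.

Need (A_new/A_old)^0.16 = 0.45, so A_new/A_old = 0.45^(1/0.16) = 0.45^6.25
ln(A_new/A_old) = ln 0.45 / 0.16 = -0.7985 / 0.16 = -4.9907
A_new/A_old = e^-4.9907 ≈ 0.006801

0.7%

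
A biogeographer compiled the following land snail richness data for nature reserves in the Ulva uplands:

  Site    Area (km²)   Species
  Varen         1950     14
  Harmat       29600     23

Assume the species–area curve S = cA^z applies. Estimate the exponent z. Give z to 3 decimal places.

Taking logs: ln S = ln c + z ln A, so z = (ln S₂ − ln S₁)/(ln A₂ − ln A₁).
z = ln(23/14) / ln(29600/1950) = ln(1.643) / ln(15.18) = 0.4964 / 2.7199 = 0.1825

0.183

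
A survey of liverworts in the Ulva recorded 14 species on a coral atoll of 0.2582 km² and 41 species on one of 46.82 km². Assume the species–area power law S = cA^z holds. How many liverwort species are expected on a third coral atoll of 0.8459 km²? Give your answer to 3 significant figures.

17.9

z = ln(41/14) / ln(46.82/0.2582) = 1.0745 / 5.2003 = 0.2066
c = 14 / 0.2582^0.2066 = 14 / 0.756 = 18.52
S₃ = 18.52 × 0.8459^0.2066 = 18.52 × 0.966 ≈ 17.89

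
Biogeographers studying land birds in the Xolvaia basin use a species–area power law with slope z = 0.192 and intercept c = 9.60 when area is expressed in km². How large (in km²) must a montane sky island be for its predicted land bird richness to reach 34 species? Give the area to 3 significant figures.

34 = 9.6 × A^0.192  ⇒  A^0.192 = 34/9.6 = 3.542
ln A = ln(3.542) / 0.192 = 1.2646 / 0.192 = 6.5864
A = e^6.5864 ≈ 725.2 km²

725 km²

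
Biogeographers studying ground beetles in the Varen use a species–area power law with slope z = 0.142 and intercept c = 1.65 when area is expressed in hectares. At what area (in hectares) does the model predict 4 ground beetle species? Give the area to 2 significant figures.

510 hectares

4 = 1.65 × A^0.142  ⇒  A^0.142 = 4/1.65 = 2.424
ln A = ln(2.424) / 0.142 = 0.8855 / 0.142 = 6.2360
A = e^6.2360 ≈ 510.8 hectares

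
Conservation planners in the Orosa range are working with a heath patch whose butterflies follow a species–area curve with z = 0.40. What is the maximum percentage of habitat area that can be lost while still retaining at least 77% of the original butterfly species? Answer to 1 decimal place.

Need (A_new/A_old)^0.4 = 0.77, so A_new/A_old = 0.77^(1/0.4) = 0.77^2.5
ln(A_new/A_old) = ln 0.77 / 0.4 = -0.2614 / 0.4 = -0.6534
A_new/A_old = e^-0.6534 ≈ 0.5203
Fraction that can be lost = 1 − 0.5203 = 0.4797

48.0%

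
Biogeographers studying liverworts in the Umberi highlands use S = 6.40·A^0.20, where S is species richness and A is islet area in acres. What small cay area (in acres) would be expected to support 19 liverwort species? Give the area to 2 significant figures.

19 = 6.4 × A^0.2  ⇒  A^0.2 = 19/6.4 = 2.969
ln A = ln(2.969) / 0.2 = 1.0881 / 0.2 = 5.4407
A = e^5.4407 ≈ 230.6 acres

230 acres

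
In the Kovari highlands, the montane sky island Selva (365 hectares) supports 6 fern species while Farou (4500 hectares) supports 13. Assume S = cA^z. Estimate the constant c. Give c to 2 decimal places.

z = ln(S₂/S₁) / ln(A₂/A₁) = ln(13/6) / ln(4500/365) = 0.7732 / 2.5119 = 0.3078
c = S₁ / A₁^z = 6 / 365^0.3078 = 6 / 6.147 = 0.976

0.98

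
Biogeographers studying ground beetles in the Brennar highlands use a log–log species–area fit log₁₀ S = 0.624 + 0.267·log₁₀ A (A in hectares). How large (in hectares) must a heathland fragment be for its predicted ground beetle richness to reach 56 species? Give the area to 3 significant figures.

16200 hectares

56 = 4.207 × A^0.267  ⇒  A^0.267 = 56/4.207 = 13.31
ln A = ln(13.31) / 0.267 = 2.5885 / 0.267 = 9.6949
A = e^9.6949 ≈ 16235 hectares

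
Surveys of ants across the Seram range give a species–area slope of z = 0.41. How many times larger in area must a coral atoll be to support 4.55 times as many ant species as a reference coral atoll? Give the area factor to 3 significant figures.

40.3

(A₂/A₁)^0.41 = 4.55, so A₂/A₁ = 4.55^(1/0.41) = 4.55^2.439
ln(A₂/A₁) = ln 4.55 / 0.41 = 1.5151 / 0.41 = 3.6954
A₂/A₁ = e^3.6954 ≈ 40.26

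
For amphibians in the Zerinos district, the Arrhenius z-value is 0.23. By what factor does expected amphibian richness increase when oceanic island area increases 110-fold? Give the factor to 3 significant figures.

2.95

S₂/S₁ = (A₂/A₁)^z = 110^0.23
ln(S₂/S₁) = 0.23 × ln 110 = 0.23 × 4.7005 = 1.0811
S₂/S₁ = e^1.0811 ≈ 2.948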